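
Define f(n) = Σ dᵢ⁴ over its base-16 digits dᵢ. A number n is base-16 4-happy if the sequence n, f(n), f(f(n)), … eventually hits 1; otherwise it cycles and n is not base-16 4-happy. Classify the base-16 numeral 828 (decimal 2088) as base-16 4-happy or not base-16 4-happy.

base-16 4-happy

2088 = (8,2,8)_16 → 8⁴ + 2⁴ + 8⁴ = 8208
8208 = (2,0,1,0)_16 → 2⁴ + 0⁴ + 1⁴ + 0⁴ = 17
17 = (1,1)_16 → 1⁴ + 1⁴ = 2
2 = (2)_16 → 2⁴ = 16
16 = (1,0)_16 → 1⁴ + 0⁴ = 1  — reached 1.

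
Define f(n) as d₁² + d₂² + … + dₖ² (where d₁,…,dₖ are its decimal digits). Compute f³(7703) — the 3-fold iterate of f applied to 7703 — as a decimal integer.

7703 → 7² + 7² + 0² + 3² = 107
107 → 1² + 0² + 7² = 50
50 → 5² + 0² = 25

25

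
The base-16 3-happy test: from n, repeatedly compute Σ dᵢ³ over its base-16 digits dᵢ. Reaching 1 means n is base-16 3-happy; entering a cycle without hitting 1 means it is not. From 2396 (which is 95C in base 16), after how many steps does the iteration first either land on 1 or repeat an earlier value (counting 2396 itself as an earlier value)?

10

2396 = (9,5,12)_16 → 2582
2582 = (10,1,6)_16 → 1217
1217 = (4,12,1)_16 → 1793
1793 = (7,0,1)_16 → 344
344 = (1,5,8)_16 → 638
638 = (2,7,14)_16 → 3095
3095 = (12,1,7)_16 → 2072
2072 = (8,1,8)_16 → 1025
1025 = (4,0,1)_16 → 65
65 = (4,1)_16 → 65  — 65 repeats.
That took 10 steps.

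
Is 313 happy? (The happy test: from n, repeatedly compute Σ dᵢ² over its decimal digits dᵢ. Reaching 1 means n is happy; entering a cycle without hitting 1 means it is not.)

happy

313 → 3² + 1² + 3² = 9 + 1 + 9 = 19
19 → 1² + 9² = 1 + 81 = 82
82 → 8² + 2² = 64 + 4 = 68
68 → 6² + 8² = 36 + 64 = 100
100 → 1² + 0² + 0² = 1 + 0 + 0 = 1  — reached 1.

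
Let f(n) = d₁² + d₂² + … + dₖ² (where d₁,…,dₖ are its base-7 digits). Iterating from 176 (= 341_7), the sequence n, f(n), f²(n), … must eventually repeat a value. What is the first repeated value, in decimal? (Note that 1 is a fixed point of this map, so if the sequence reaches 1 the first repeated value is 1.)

176 = (3,4,1)_7 → 3² + 4² + 1² = 26
26 = (3,5)_7 → 3² + 5² = 34
34 = (4,6)_7 → 4² + 6² = 52
52 = (1,0,3)_7 → 1² + 0² + 3² = 10
10 = (1,3)_7 → 1² + 3² = 10  — 10 already appeared earlier.

10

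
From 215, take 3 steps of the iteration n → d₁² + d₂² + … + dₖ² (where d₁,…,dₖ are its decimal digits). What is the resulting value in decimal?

215 → 2² + 1² + 5² = 4 + 1 + 25 = 30
30 → 3² + 0² = 9 + 0 = 9
9 → 9² = 81

81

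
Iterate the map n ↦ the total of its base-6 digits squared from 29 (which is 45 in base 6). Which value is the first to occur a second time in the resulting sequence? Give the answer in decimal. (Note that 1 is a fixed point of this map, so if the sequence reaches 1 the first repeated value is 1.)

29

29 = (4,5)_6 → 4² + 5² = 41
41 = (1,0,5)_6 → 1² + 0² + 5² = 26
26 = (4,2)_6 → 4² + 2² = 20
20 = (3,2)_6 → 3² + 2² = 13
13 = (2,1)_6 → 2² + 1² = 5
5 = (5)_6 → 5² = 25
25 = (4,1)_6 → 4² + 1² = 17
17 = (2,5)_6 → 2² + 5² = 29  — 29 already appeared earlier.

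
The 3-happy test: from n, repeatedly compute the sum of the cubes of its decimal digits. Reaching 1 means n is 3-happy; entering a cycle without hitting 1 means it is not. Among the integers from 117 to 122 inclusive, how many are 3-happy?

117: 117 → 345 → 216 → 225 → 141 → 66 → 432 → 99 → 1458 → 702 → 351 → 153 → 153  (repeats 153)
118: 118 → 514 → 190 → 730 → 370 → 370  (repeats 370)
119: 119 → 731 → 371 → 371  (repeats 371)
120: 120 → 9 → 729 → 1080 → 513 → 153 → 153  (repeats 153)
121: 121 → 10 → 1  (reaches 1)
122: 122 → 17 → 344 → 155 → 251 → 134 → 92 → 737 → 713 → 371 → 371  (repeats 371)
3-happy: 121

1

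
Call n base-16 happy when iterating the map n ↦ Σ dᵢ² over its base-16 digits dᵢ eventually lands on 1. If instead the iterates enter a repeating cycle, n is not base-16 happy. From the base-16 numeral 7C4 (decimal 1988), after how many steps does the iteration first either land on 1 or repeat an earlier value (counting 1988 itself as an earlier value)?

1988 = (7,12,4)_16 → 209
209 = (13,1)_16 → 170
170 = (10,10)_16 → 200
200 = (12,8)_16 → 208
208 = (13,0)_16 → 169
169 = (10,9)_16 → 181
181 = (11,5)_16 → 146
146 = (9,2)_16 → 85
85 = (5,5)_16 → 50
50 = (3,2)_16 → 13
13 = (13)_16 → 169  — 169 repeats.
That took 11 steps.

11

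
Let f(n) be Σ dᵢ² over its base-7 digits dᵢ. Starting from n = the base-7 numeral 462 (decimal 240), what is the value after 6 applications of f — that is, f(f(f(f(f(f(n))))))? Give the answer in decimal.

2

240 = (4,6,2)_7 → 4² + 6² + 2² = 56
56 = (1,1,0)_7 → 1² + 1² + 0² = 2
2 = (2)_7 → 2² = 4
4 = (4)_7 → 4² = 16
16 = (2,2)_7 → 2² + 2² = 8
8 = (1,1)_7 → 1² + 1² = 2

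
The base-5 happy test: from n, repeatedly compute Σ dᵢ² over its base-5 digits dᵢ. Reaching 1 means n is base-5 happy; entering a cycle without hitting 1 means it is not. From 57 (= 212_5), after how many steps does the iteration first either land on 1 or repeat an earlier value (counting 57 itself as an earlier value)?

57 = (2,1,2)_5 → 2² + 1² + 2² = 4 + 1 + 4 = 9
9 = (1,4)_5 → 1² + 4² = 1 + 16 = 17
17 = (3,2)_5 → 3² + 2² = 9 + 4 = 13
13 = (2,3)_5 → 2² + 3² = 4 + 9 = 13  — 13 repeats.
That took 4 steps.

4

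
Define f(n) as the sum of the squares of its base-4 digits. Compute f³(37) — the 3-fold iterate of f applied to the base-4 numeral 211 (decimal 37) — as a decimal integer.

37 = (2,1,1)_4 → 2² + 1² + 1² = 4 + 1 + 1 = 6
6 = (1,2)_4 → 1² + 2² = 1 + 4 = 5
5 = (1,1)_4 → 1² + 1² = 1 + 1 = 2

2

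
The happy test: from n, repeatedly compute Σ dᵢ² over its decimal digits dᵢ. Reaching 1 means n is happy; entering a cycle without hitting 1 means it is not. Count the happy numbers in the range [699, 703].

699: 699 → 198 → 146 → 53 → 34 → 25 → 29 → 85 → 89 → 145 → 42 → 20 → 4 → 16 → 37 → 58 → 89  — not happy
700: 700 → 49 → 97 → 130 → 10 → 1  — happy
701: 701 → 50 → 25 → 29 → 85 → 89 → 145 → 42 → 20 → 4 → 16 → 37 → 58 → 89  — not happy
702: 702 → 53 → 34 → 25 → 29 → 85 → 89 → 145 → 42 → 20 → 4 → 16 → 37 → 58 → 89  — not happy
703: 703 → 58 → 89 → 145 → 42 → 20 → 4 → 16 → 37 → 58  — not happy
happy: 700

1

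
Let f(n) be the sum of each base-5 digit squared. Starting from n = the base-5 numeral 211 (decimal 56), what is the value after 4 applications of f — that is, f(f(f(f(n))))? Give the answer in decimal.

56 = (2,1,1)_5 → 2² + 1² + 1² = 6
6 = (1,1)_5 → 1² + 1² = 2
2 = (2)_5 → 2² = 4
4 = (4)_5 → 4² = 16

16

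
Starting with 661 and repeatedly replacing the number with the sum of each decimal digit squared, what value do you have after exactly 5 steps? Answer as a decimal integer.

42

661 → 6² + 6² + 1² = 73
73 → 7² + 3² = 58
58 → 5² + 8² = 89
89 → 8² + 9² = 145
145 → 1² + 4² + 5² = 42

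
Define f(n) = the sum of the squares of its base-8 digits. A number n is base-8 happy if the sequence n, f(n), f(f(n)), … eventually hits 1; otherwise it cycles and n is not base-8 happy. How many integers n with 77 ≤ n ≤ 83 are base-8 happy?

77: 77 → 27 → 18 → 8 → 1  (reaches 1)
78: 78 → 38 → 52 → 52  (repeats 52)
79: 79 → 51 → 45 → 50 → 40 → 25 → 10 → 5 → 25  (repeats 25)
80: 80 → 5 → 25 → 10 → 5  (repeats 5)
81: 81 → 6 → 36 → 32 → 16 → 4 → 16  (repeats 16)
82: 82 → 9 → 2 → 4 → 16 → 4  (repeats 4)
83: 83 → 14 → 37 → 41 → 26 → 13 → 26  (repeats 26)
base-8 happy: 77

1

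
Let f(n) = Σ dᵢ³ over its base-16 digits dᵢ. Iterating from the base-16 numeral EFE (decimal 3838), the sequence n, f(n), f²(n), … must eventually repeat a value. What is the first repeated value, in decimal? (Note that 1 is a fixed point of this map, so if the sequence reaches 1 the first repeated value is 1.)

3838 = (14,15,14)_16 → 8863
8863 = (2,2,9,15)_16 → 4120
4120 = (1,0,1,8)_16 → 514
514 = (2,0,2)_16 → 16
16 = (1,0)_16 → 1  — reached the fixed point 1.
1 → 1, so 1 is the first repeated value.

1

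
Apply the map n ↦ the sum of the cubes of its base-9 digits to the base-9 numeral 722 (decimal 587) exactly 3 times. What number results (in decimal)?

407

587 = (7,2,2)_9 → 7³ + 2³ + 2³ = 343 + 8 + 8 = 359
359 = (4,3,8)_9 → 4³ + 3³ + 8³ = 64 + 27 + 512 = 603
603 = (7,4,0)_9 → 7³ + 4³ + 0³ = 343 + 64 + 0 = 407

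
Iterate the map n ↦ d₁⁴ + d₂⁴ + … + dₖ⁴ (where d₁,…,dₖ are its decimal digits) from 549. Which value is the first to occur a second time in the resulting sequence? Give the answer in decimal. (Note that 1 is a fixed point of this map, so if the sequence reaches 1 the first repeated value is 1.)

4179

549 → 5⁴ + 4⁴ + 9⁴ = 7442
7442 → 7⁴ + 4⁴ + 4⁴ + 2⁴ = 2929
2929 → 2⁴ + 9⁴ + 2⁴ + 9⁴ = 13154
13154 → 1⁴ + 3⁴ + 1⁴ + 5⁴ + 4⁴ = 964
964 → 9⁴ + 6⁴ + 4⁴ = 8113
8113 → 8⁴ + 1⁴ + 1⁴ + 3⁴ = 4179
4179 → 4⁴ + 1⁴ + 7⁴ + 9⁴ = 9219
9219 → 9⁴ + 2⁴ + 1⁴ + 9⁴ = 13139
13139 → 1⁴ + 3⁴ + 1⁴ + 3⁴ + 9⁴ = 6725
6725 → 6⁴ + 7⁴ + 2⁴ + 5⁴ = 4338
4338 → 4⁴ + 3⁴ + 3⁴ + 8⁴ = 4514
4514 → 4⁴ + 5⁴ + 1⁴ + 4⁴ = 1138
1138 → 1⁴ + 1⁴ + 3⁴ + 8⁴ = 4179  — 4179 already appeared earlier.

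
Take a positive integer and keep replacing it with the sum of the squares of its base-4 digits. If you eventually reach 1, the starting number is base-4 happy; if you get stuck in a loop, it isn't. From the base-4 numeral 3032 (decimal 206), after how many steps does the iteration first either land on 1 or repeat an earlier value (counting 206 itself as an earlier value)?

206 = (3,0,3,2)_4 → 3² + 0² + 3² + 2² = 22
22 = (1,1,2)_4 → 1² + 1² + 2² = 6
6 = (1,2)_4 → 1² + 2² = 5
5 = (1,1)_4 → 1² + 1² = 2
2 = (2)_4 → 2² = 4
4 = (1,0)_4 → 1² + 0² = 1  — reached 1.
That took 6 steps.

6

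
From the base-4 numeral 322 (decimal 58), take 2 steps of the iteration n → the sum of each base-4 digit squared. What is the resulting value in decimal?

58 = (3,2,2)_4 → 3² + 2² + 2² = 17
17 = (1,0,1)_4 → 1² + 0² + 1² = 2

2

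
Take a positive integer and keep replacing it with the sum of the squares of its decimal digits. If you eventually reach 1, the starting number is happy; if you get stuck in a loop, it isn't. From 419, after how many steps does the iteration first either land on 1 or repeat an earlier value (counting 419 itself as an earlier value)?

10

419 → 4² + 1² + 9² = 98
98 → 9² + 8² = 145
145 → 1² + 4² + 5² = 42
42 → 4² + 2² = 20
20 → 2² + 0² = 4
4 → 4² = 16
16 → 1² + 6² = 37
37 → 3² + 7² = 58
58 → 5² + 8² = 89
89 → 8² + 9² = 145  — 145 repeats.
That took 10 steps.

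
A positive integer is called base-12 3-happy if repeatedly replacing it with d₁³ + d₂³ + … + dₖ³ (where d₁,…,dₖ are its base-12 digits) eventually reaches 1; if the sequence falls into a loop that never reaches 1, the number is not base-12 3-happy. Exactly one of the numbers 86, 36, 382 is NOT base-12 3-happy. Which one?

382

86: 86 → 351 → 160 → 66 → 341 → 197 → 190 → 1028 → 856 → 1520 → 1728 → 1  — reaches 1 (base-12 3-happy)
36: 36 → 27 → 35 → 1339 → 1099 → 1029 → 1073 → 593 → 190 → 1028 → 856 → 1520 → 1728 → 1  — reaches 1 (base-12 3-happy)
382: 382 → 1351 → 1136 → 1855 → 1344 → 793 → 342 → 288 → 8 → 512 → 755 → 1464 → 1008 → 343 → 415 → 1351  — repeats 1351 (not base-12 3-happy)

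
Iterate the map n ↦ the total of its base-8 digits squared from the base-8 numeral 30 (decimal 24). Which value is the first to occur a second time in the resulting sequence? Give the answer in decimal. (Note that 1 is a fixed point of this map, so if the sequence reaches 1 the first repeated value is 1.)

4

24 = (3,0)_8 → 3² + 0² = 9
9 = (1,1)_8 → 1² + 1² = 2
2 = (2)_8 → 2² = 4
4 = (4)_8 → 4² = 16
16 = (2,0)_8 → 2² + 0² = 4  — 4 already appeared earlier.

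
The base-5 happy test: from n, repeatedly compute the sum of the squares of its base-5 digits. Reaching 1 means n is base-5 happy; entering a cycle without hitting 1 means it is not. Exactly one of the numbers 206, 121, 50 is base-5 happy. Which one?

121

206: 206 → 12 → 8 → 10 → 4 → 16 → 10  — repeats 10 (not base-5 happy)
121: 121 → 33 → 11 → 5 → 1  — reaches 1 (base-5 happy)
50: 50 → 4 → 16 → 10 → 4  — repeats 4 (not base-5 happy)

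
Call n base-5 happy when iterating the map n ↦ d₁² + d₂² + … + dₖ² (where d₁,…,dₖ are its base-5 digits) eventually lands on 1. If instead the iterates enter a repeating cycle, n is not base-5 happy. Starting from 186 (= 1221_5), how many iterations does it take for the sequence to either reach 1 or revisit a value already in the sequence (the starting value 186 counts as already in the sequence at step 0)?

4

186 = (1,2,2,1)_5 → 1² + 2² + 2² + 1² = 10
10 = (2,0)_5 → 2² + 0² = 4
4 = (4)_5 → 4² = 16
16 = (3,1)_5 → 3² + 1² = 10  — 10 repeats.
That took 4 steps.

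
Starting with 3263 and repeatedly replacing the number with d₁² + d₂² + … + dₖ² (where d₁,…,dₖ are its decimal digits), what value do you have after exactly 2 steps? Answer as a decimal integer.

3263 → 3² + 2² + 6² + 3² = 58
58 → 5² + 8² = 89

89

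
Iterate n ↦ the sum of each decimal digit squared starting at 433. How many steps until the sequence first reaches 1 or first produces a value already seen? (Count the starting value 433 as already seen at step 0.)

13

433 → 4² + 3² + 3² = 34
34 → 3² + 4² = 25
25 → 2² + 5² = 29
29 → 2² + 9² = 85
85 → 8² + 5² = 89
89 → 8² + 9² = 145
145 → 1² + 4² + 5² = 42
42 → 4² + 2² = 20
20 → 2² + 0² = 4
4 → 4² = 16
16 → 1² + 6² = 37
37 → 3² + 7² = 58
58 → 5² + 8² = 89  — 89 repeats.
That took 13 steps.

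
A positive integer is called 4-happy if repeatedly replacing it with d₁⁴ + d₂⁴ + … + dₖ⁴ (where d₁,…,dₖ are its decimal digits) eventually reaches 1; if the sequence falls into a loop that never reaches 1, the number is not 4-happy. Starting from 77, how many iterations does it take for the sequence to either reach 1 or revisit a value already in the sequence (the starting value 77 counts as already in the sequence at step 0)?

13

77 → 7⁴ + 7⁴ = 4802
4802 → 4⁴ + 8⁴ + 0⁴ + 2⁴ = 4368
4368 → 4⁴ + 3⁴ + 6⁴ + 8⁴ = 5729
5729 → 5⁴ + 7⁴ + 2⁴ + 9⁴ = 9603
9603 → 9⁴ + 6⁴ + 0⁴ + 3⁴ = 7938
7938 → 7⁴ + 9⁴ + 3⁴ + 8⁴ = 13139
13139 → 1⁴ + 3⁴ + 1⁴ + 3⁴ + 9⁴ = 6725
6725 → 6⁴ + 7⁴ + 2⁴ + 5⁴ = 4338
4338 → 4⁴ + 3⁴ + 3⁴ + 8⁴ = 4514
4514 → 4⁴ + 5⁴ + 1⁴ + 4⁴ = 1138
1138 → 1⁴ + 1⁴ + 3⁴ + 8⁴ = 4179
4179 → 4⁴ + 1⁴ + 7⁴ + 9⁴ = 9219
9219 → 9⁴ + 2⁴ + 1⁴ + 9⁴ = 13139  — 13139 repeats.
That took 13 steps.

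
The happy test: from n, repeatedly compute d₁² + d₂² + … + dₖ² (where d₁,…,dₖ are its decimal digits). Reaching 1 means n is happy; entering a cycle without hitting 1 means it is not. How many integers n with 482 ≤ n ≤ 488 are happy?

482: 482 → 84 → 80 → 64 → 52 → 29 → 85 → 89 → 145 → 42 → 20 → 4 → 16 → 37 → 58 → 89  — not happy
483: 483 → 89 → 145 → 42 → 20 → 4 → 16 → 37 → 58 → 89  — not happy
484: 484 → 96 → 117 → 51 → 26 → 40 → 16 → 37 → 58 → 89 → 145 → 42 → 20 → 4 → 16  — not happy
485: 485 → 105 → 26 → 40 → 16 → 37 → 58 → 89 → 145 → 42 → 20 → 4 → 16  — not happy
486: 486 → 116 → 38 → 73 → 58 → 89 → 145 → 42 → 20 → 4 → 16 → 37 → 58  — not happy
487: 487 → 129 → 86 → 100 → 1  — happy
488: 488 → 144 → 33 → 18 → 65 → 61 → 37 → 58 → 89 → 145 → 42 → 20 → 4 → 16 → 37  — not happy
happy: 487

1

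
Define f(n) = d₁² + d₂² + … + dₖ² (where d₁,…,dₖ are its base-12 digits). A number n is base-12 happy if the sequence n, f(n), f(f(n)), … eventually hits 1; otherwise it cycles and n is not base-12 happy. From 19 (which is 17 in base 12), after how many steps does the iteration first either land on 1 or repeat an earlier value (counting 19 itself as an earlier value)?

19 = (1,7)_12 → 1² + 7² = 1 + 49 = 50
50 = (4,2)_12 → 4² + 2² = 16 + 4 = 20
20 = (1,8)_12 → 1² + 8² = 1 + 64 = 65
65 = (5,5)_12 → 5² + 5² = 25 + 25 = 50  — 50 repeats.
That took 4 steps.

4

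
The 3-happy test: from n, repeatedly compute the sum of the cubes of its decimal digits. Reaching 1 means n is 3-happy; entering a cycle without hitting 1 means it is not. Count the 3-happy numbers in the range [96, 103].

96: 96 → 945 → 918 → 1242 → 81 → 513 → 153 → 153  (repeats 153)
97: 97 → 1072 → 352 → 160 → 217 → 352  (repeats 352)
98: 98 → 1241 → 74 → 407 → 407  (repeats 407)
99: 99 → 1458 → 702 → 351 → 153 → 153  (repeats 153)
100: 100 → 1  (reaches 1)
101: 101 → 2 → 8 → 512 → 134 → 92 → 737 → 713 → 371 → 371  (repeats 371)
102: 102 → 9 → 729 → 1080 → 513 → 153 → 153  (repeats 153)
103: 103 → 28 → 520 → 133 → 55 → 250 → 133  (repeats 133)
3-happy: 100

1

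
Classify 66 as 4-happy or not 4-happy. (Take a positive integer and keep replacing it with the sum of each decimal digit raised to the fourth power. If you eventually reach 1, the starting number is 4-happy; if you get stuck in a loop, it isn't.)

not 4-happy

66 → 6⁴ + 6⁴ = 1296 + 1296 = 2592
2592 → 2⁴ + 5⁴ + 9⁴ + 2⁴ = 16 + 625 + 6561 + 16 = 7218
7218 → 7⁴ + 2⁴ + 1⁴ + 8⁴ = 2401 + 16 + 1 + 4096 = 6514
6514 → 6⁴ + 5⁴ + 1⁴ + 4⁴ = 1296 + 625 + 1 + 256 = 2178
2178 → 2⁴ + 1⁴ + 7⁴ + 8⁴ = 16 + 1 + 2401 + 4096 = 6514  — 6514 already seen; the sequence cycles without reaching 1.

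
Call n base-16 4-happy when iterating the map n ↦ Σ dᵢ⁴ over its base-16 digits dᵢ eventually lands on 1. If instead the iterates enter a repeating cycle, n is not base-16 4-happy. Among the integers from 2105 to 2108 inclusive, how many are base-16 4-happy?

2105: 2105 → 10738 → 57218 → 83298 → 2194 → 10673 → 21219 → 39138 → 49089 → 86003 → 101588 → 53650 → 35139 → 10994 → 60657 → 109778 → 59314 → 55474 → 47314 → 47314  (repeats 47314)
2106: 2106 → 14177 → 3779 → 59233 → 42114 → 14368 → 4193 → 1298 → 642 → 4128 → 17 → 2 → 16 → 1  (reaches 1)
2107: 2107 → 18818 → 10929 → 24658 → 1937 → 8963 → 178 → 14657 → 6899 → 60707 → 67074 → 1313 → 642 → 4128 → 17 → 2 → 16 → 1  (reaches 1)
2108: 2108 → 24913 → 1923 → 6578 → 21219 → 39138 → 49089 → 86003 → 101588 → 53650 → 35139 → 10994 → 60657 → 109778 → 59314 → 55474 → 47314 → 47314  (repeats 47314)
base-16 4-happy: 2106, 2107

2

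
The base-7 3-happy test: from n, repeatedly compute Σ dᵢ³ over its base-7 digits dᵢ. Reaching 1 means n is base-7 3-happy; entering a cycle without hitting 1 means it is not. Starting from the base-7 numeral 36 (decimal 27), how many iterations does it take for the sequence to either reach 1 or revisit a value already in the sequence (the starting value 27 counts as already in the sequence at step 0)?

27 = (3,6)_7 → 3³ + 6³ = 243
243 = (4,6,5)_7 → 4³ + 6³ + 5³ = 405
405 = (1,1,1,6)_7 → 1³ + 1³ + 1³ + 6³ = 219
219 = (4,3,2)_7 → 4³ + 3³ + 2³ = 99
99 = (2,0,1)_7 → 2³ + 0³ + 1³ = 9
9 = (1,2)_7 → 1³ + 2³ = 9  — 9 repeats.
That took 6 steps.

6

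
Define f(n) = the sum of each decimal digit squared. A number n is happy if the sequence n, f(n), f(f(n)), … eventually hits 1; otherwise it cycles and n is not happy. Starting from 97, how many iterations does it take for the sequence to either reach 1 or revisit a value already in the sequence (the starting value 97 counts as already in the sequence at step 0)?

97 → 9² + 7² = 130
130 → 1² + 3² + 0² = 10
10 → 1² + 0² = 1  — reached 1.
That took 3 steps.

3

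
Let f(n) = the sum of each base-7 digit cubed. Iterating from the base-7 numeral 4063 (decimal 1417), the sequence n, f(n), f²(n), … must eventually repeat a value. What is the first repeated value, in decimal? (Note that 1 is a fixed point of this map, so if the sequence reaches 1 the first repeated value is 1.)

1417 = (4,0,6,3)_7 → 307
307 = (6,1,6)_7 → 433
433 = (1,1,5,6)_7 → 343
343 = (1,0,0,0)_7 → 1  — reached the fixed point 1.
1 → 1, so 1 is the first repeated value.

1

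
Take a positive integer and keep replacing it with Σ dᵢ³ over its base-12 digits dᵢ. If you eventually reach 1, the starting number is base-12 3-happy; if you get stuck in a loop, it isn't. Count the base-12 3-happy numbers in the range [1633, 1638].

1633: 1633 → 1396 → 1305 → 1458 → 1217 → 762 → 368 → 736 → 190 → 1028 → 856 → 1520 → 1728 → 1  — base-12 3-happy
1634: 1634 → 1403 → 2572 → 1190 → 547 → 1099 → 1029 → 1073 → 593 → 190 → 1028 → 856 → 1520 → 1728 → 1  — base-12 3-happy
1635: 1635 → 1422 → 1945 → 219 → 244 → 577 → 65 → 250 → 1513 → 1217 → 762 → 368 → 736 → 190 → 1028 → 856 → 1520 → 1728 → 1  — base-12 3-happy
1636: 1636 → 1459 → 1344 → 793 → 342 → 288 → 8 → 512 → 755 → 1464 → 1008 → 343 → 415 → 1351 → 1136 → 1855 → 1344  — not base-12 3-happy
1637: 1637 → 1520 → 1728 → 1  — base-12 3-happy
1638: 1638 → 1611 → 1366 → 1854 → 1217 → 762 → 368 → 736 → 190 → 1028 → 856 → 1520 → 1728 → 1  — base-12 3-happy
base-12 3-happy: 1633, 1634, 1635, 1637, 1638

5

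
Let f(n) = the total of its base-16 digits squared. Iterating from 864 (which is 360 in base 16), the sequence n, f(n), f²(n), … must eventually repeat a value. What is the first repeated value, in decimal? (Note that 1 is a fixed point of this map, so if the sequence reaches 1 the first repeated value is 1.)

169

864 = (3,6,0)_16 → 3² + 6² + 0² = 9 + 36 + 0 = 45
45 = (2,13)_16 → 2² + 13² = 4 + 169 = 173
173 = (10,13)_16 → 10² + 13² = 100 + 169 = 269
269 = (1,0,13)_16 → 1² + 0² + 13² = 1 + 0 + 169 = 170
170 = (10,10)_16 → 10² + 10² = 100 + 100 = 200
200 = (12,8)_16 → 12² + 8² = 144 + 64 = 208
208 = (13,0)_16 → 13² + 0² = 169 + 0 = 169
169 = (10,9)_16 → 10² + 9² = 100 + 81 = 181
181 = (11,5)_16 → 11² + 5² = 121 + 25 = 146
146 = (9,2)_16 → 9² + 2² = 81 + 4 = 85
85 = (5,5)_16 → 5² + 5² = 25 + 25 = 50
50 = (3,2)_16 → 3² + 2² = 9 + 4 = 13
13 = (13)_16 → 13² = 169  — 169 already appeared earlier.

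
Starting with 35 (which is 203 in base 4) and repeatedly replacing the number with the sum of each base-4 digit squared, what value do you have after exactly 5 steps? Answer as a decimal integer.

1

35 = (2,0,3)_4 → 2² + 0² + 3² = 13
13 = (3,1)_4 → 3² + 1² = 10
10 = (2,2)_4 → 2² + 2² = 8
8 = (2,0)_4 → 2² + 0² = 4
4 = (1,0)_4 → 1² + 0² = 1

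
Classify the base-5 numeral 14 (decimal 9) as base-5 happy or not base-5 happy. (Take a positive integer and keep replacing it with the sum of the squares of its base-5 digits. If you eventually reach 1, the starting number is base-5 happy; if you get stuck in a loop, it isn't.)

not base-5 happy

9 = (1,4)_5 → 1² + 4² = 1 + 16 = 17
17 = (3,2)_5 → 3² + 2² = 9 + 4 = 13
13 = (2,3)_5 → 2² + 3² = 4 + 9 = 13  — 13 already seen; the sequence cycles without reaching 1.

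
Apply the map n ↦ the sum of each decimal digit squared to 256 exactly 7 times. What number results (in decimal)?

256 → 2² + 5² + 6² = 65
65 → 6² + 5² = 61
61 → 6² + 1² = 37
37 → 3² + 7² = 58
58 → 5² + 8² = 89
89 → 8² + 9² = 145
145 → 1² + 4² + 5² = 42

42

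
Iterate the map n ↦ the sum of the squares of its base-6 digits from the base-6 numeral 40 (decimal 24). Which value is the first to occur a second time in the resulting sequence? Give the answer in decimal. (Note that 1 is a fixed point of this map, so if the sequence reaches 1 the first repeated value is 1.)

20

24 = (4,0)_6 → 4² + 0² = 16 + 0 = 16
16 = (2,4)_6 → 2² + 4² = 4 + 16 = 20
20 = (3,2)_6 → 3² + 2² = 9 + 4 = 13
13 = (2,1)_6 → 2² + 1² = 4 + 1 = 5
5 = (5)_6 → 5² = 25
25 = (4,1)_6 → 4² + 1² = 16 + 1 = 17
17 = (2,5)_6 → 2² + 5² = 4 + 25 = 29
29 = (4,5)_6 → 4² + 5² = 16 + 25 = 41
41 = (1,0,5)_6 → 1² + 0² + 5² = 1 + 0 + 25 = 26
26 = (4,2)_6 → 4² + 2² = 16 + 4 = 20  — 20 already appeared earlier.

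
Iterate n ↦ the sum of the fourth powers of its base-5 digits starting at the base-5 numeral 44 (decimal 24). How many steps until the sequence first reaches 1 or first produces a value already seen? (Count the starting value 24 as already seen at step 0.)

24 = (4,4)_5 → 4⁴ + 4⁴ = 256 + 256 = 512
512 = (4,0,2,2)_5 → 4⁴ + 0⁴ + 2⁴ + 2⁴ = 256 + 0 + 16 + 16 = 288
288 = (2,1,2,3)_5 → 2⁴ + 1⁴ + 2⁴ + 3⁴ = 16 + 1 + 16 + 81 = 114
114 = (4,2,4)_5 → 4⁴ + 2⁴ + 4⁴ = 256 + 16 + 256 = 528
528 = (4,1,0,3)_5 → 4⁴ + 1⁴ + 0⁴ + 3⁴ = 256 + 1 + 0 + 81 = 338
338 = (2,3,2,3)_5 → 2⁴ + 3⁴ + 2⁴ + 3⁴ = 16 + 81 + 16 + 81 = 194
194 = (1,2,3,4)_5 → 1⁴ + 2⁴ + 3⁴ + 4⁴ = 1 + 16 + 81 + 256 = 354
354 = (2,4,0,4)_5 → 2⁴ + 4⁴ + 0⁴ + 4⁴ = 16 + 256 + 0 + 256 = 528  — 528 repeats.
That took 8 steps.

8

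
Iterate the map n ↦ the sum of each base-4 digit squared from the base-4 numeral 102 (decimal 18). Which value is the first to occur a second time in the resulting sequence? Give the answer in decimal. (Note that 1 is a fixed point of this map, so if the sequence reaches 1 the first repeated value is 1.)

18 = (1,0,2)_4 → 5
5 = (1,1)_4 → 2
2 = (2)_4 → 4
4 = (1,0)_4 → 1  — reached the fixed point 1.
1 → 1, so 1 is the first repeated value.

1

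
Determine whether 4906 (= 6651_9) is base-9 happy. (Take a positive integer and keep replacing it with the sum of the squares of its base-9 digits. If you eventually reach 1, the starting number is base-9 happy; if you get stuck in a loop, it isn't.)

not base-9 happy

4906 = (6,6,5,1)_9 → 6² + 6² + 5² + 1² = 98
98 = (1,1,8)_9 → 1² + 1² + 8² = 66
66 = (7,3)_9 → 7² + 3² = 58
58 = (6,4)_9 → 6² + 4² = 52
52 = (5,7)_9 → 5² + 7² = 74
74 = (8,2)_9 → 8² + 2² = 68
68 = (7,5)_9 → 7² + 5² = 74  — 74 already seen; the sequence cycles without reaching 1.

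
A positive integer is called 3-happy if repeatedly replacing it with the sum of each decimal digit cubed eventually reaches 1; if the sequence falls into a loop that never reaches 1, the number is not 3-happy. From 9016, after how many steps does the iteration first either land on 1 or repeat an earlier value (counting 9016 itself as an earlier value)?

9016 → 9³ + 0³ + 1³ + 6³ = 729 + 0 + 1 + 216 = 946
946 → 9³ + 4³ + 6³ = 729 + 64 + 216 = 1009
1009 → 1³ + 0³ + 0³ + 9³ = 1 + 0 + 0 + 729 = 730
730 → 7³ + 3³ + 0³ = 343 + 27 + 0 = 370
370 → 3³ + 7³ + 0³ = 27 + 343 + 0 = 370  — 370 repeats.
That took 5 steps.

5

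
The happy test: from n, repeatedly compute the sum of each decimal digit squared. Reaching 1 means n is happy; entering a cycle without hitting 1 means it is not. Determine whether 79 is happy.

happy

79 → 7² + 9² = 49 + 81 = 130
130 → 1² + 3² + 0² = 1 + 9 + 0 = 10
10 → 1² + 0² = 1 + 0 = 1  — reached 1.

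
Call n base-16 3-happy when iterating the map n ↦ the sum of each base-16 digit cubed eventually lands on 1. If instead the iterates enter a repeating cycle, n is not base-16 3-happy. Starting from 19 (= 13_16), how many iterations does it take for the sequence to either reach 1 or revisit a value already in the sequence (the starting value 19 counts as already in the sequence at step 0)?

8

19 = (1,3)_16 → 1³ + 3³ = 28
28 = (1,12)_16 → 1³ + 12³ = 1729
1729 = (6,12,1)_16 → 6³ + 12³ + 1³ = 1945
1945 = (7,9,9)_16 → 7³ + 9³ + 9³ = 1801
1801 = (7,0,9)_16 → 7³ + 0³ + 9³ = 1072
1072 = (4,3,0)_16 → 4³ + 3³ + 0³ = 91
91 = (5,11)_16 → 5³ + 11³ = 1456
1456 = (5,11,0)_16 → 5³ + 11³ + 0³ = 1456  — 1456 repeats.
That took 8 steps.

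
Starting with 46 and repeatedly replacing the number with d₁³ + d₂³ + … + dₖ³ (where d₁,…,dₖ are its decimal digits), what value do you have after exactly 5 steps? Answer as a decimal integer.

250

46 → 4³ + 6³ = 64 + 216 = 280
280 → 2³ + 8³ + 0³ = 8 + 512 + 0 = 520
520 → 5³ + 2³ + 0³ = 125 + 8 + 0 = 133
133 → 1³ + 3³ + 3³ = 1 + 27 + 27 = 55
55 → 5³ + 5³ = 125 + 125 = 250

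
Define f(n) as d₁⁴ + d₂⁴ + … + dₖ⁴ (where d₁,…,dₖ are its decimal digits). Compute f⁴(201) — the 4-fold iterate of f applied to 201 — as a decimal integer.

201 → 2⁴ + 0⁴ + 1⁴ = 17
17 → 1⁴ + 7⁴ = 2402
2402 → 2⁴ + 4⁴ + 0⁴ + 2⁴ = 288
288 → 2⁴ + 8⁴ + 8⁴ = 8208

8208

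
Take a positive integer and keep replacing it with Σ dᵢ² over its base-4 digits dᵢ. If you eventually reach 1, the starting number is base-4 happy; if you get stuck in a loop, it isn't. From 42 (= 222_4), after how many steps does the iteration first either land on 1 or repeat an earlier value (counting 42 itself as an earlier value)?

6

42 = (2,2,2)_4 → 2² + 2² + 2² = 12
12 = (3,0)_4 → 3² + 0² = 9
9 = (2,1)_4 → 2² + 1² = 5
5 = (1,1)_4 → 1² + 1² = 2
2 = (2)_4 → 2² = 4
4 = (1,0)_4 → 1² + 0² = 1  — reached 1.
That took 6 steps.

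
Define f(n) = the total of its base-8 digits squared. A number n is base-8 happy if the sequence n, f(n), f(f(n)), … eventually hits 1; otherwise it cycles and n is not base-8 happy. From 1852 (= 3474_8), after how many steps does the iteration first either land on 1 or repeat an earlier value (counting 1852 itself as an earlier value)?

7

1852 = (3,4,7,4)_8 → 3² + 4² + 7² + 4² = 9 + 16 + 49 + 16 = 90
90 = (1,3,2)_8 → 1² + 3² + 2² = 1 + 9 + 4 = 14
14 = (1,6)_8 → 1² + 6² = 1 + 36 = 37
37 = (4,5)_8 → 4² + 5² = 16 + 25 = 41
41 = (5,1)_8 → 5² + 1² = 25 + 1 = 26
26 = (3,2)_8 → 3² + 2² = 9 + 4 = 13
13 = (1,5)_8 → 1² + 5² = 1 + 25 = 26  — 26 repeats.
That took 7 steps.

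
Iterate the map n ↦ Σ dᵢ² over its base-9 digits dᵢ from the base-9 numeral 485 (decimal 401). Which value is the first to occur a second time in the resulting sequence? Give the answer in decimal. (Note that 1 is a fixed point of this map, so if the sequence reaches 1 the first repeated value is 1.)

401 = (4,8,5)_9 → 4² + 8² + 5² = 105
105 = (1,2,6)_9 → 1² + 2² + 6² = 41
41 = (4,5)_9 → 4² + 5² = 41  — 41 already appeared earlier.

41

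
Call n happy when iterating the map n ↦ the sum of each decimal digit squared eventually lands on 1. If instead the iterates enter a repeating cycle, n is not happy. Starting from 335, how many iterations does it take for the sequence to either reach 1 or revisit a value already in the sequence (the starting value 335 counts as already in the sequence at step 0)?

335 → 43
43 → 25
25 → 29
29 → 85
85 → 89
89 → 145
145 → 42
42 → 20
20 → 4
4 → 16
16 → 37
37 → 58
58 → 89  — 89 repeats.
That took 13 steps.

13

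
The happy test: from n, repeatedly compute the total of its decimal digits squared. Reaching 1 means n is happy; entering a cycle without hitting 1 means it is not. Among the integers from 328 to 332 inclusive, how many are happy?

328: 328 → 77 → 98 → 145 → 42 → 20 → 4 → 16 → 37 → 58 → 89 → 145  (repeats 145)
329: 329 → 94 → 97 → 130 → 10 → 1  (reaches 1)
330: 330 → 18 → 65 → 61 → 37 → 58 → 89 → 145 → 42 → 20 → 4 → 16 → 37  (repeats 37)
331: 331 → 19 → 82 → 68 → 100 → 1  (reaches 1)
332: 332 → 22 → 8 → 64 → 52 → 29 → 85 → 89 → 145 → 42 → 20 → 4 → 16 → 37 → 58 → 89  (repeats 89)
happy: 329, 331

2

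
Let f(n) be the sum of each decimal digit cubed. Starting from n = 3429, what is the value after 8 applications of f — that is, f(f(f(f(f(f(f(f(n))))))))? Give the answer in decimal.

351

3429 → 3³ + 4³ + 2³ + 9³ = 828
828 → 8³ + 2³ + 8³ = 1032
1032 → 1³ + 0³ + 3³ + 2³ = 36
36 → 3³ + 6³ = 243
243 → 2³ + 4³ + 3³ = 99
99 → 9³ + 9³ = 1458
1458 → 1³ + 4³ + 5³ + 8³ = 702
702 → 7³ + 0³ + 2³ = 351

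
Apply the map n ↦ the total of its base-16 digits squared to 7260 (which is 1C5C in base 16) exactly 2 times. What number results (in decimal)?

110

7260 = (1,12,5,12)_16 → 314
314 = (1,3,10)_16 → 110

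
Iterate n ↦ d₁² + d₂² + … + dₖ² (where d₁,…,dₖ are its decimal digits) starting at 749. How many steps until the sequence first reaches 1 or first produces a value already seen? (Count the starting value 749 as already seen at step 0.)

15

749 → 7² + 4² + 9² = 49 + 16 + 81 = 146
146 → 1² + 4² + 6² = 1 + 16 + 36 = 53
53 → 5² + 3² = 25 + 9 = 34
34 → 3² + 4² = 9 + 16 = 25
25 → 2² + 5² = 4 + 25 = 29
29 → 2² + 9² = 4 + 81 = 85
85 → 8² + 5² = 64 + 25 = 89
89 → 8² + 9² = 64 + 81 = 145
145 → 1² + 4² + 5² = 1 + 16 + 25 = 42
42 → 4² + 2² = 16 + 4 = 20
20 → 2² + 0² = 4 + 0 = 4
4 → 4² = 16
16 → 1² + 6² = 1 + 36 = 37
37 → 3² + 7² = 9 + 49 = 58
58 → 5² + 8² = 25 + 64 = 89  — 89 repeats.
That took 15 steps.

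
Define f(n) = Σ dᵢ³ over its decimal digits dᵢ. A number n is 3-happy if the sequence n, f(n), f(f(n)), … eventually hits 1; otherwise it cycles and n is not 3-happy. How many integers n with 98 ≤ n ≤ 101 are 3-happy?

98: 98 → 1241 → 74 → 407 → 407  (repeats 407)
99: 99 → 1458 → 702 → 351 → 153 → 153  (repeats 153)
100: 100 → 1  (reaches 1)
101: 101 → 2 → 8 → 512 → 134 → 92 → 737 → 713 → 371 → 371  (repeats 371)
3-happy: 100

1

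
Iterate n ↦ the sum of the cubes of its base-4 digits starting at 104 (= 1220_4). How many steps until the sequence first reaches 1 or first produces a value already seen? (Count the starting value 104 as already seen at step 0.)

104 = (1,2,2,0)_4 → 1³ + 2³ + 2³ + 0³ = 1 + 8 + 8 + 0 = 17
17 = (1,0,1)_4 → 1³ + 0³ + 1³ = 1 + 0 + 1 = 2
2 = (2)_4 → 2³ = 8
8 = (2,0)_4 → 2³ + 0³ = 8 + 0 = 8  — 8 repeats.
That took 4 steps.

4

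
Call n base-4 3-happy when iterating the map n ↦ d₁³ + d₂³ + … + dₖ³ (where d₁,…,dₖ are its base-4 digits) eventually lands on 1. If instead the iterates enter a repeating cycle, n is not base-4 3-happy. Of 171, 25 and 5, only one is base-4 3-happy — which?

25

171: 171 → 51 → 54 → 36 → 9 → 9  — repeats 9 (not base-4 3-happy)
25: 25 → 10 → 16 → 1  — reaches 1 (base-4 3-happy)
5: 5 → 2 → 8 → 8  — repeats 8 (not base-4 3-happy)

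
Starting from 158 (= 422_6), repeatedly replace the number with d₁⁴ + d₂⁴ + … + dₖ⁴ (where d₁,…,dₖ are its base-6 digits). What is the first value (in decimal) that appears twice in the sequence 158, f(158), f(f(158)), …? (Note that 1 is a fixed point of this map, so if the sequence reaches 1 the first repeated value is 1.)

288

158 = (4,2,2)_6 → 4⁴ + 2⁴ + 2⁴ = 288
288 = (1,2,0,0)_6 → 1⁴ + 2⁴ + 0⁴ + 0⁴ = 17
17 = (2,5)_6 → 2⁴ + 5⁴ = 641
641 = (2,5,4,5)_6 → 2⁴ + 5⁴ + 4⁴ + 5⁴ = 1522
1522 = (1,1,0,1,4)_6 → 1⁴ + 1⁴ + 0⁴ + 1⁴ + 4⁴ = 259
259 = (1,1,1,1)_6 → 1⁴ + 1⁴ + 1⁴ + 1⁴ = 4
4 = (4)_6 → 4⁴ = 256
256 = (1,1,0,4)_6 → 1⁴ + 1⁴ + 0⁴ + 4⁴ = 258
258 = (1,1,1,0)_6 → 1⁴ + 1⁴ + 1⁴ + 0⁴ = 3
3 = (3)_6 → 3⁴ = 81
81 = (2,1,3)_6 → 2⁴ + 1⁴ + 3⁴ = 98
98 = (2,4,2)_6 → 2⁴ + 4⁴ + 2⁴ = 288  — 288 already appeared earlier.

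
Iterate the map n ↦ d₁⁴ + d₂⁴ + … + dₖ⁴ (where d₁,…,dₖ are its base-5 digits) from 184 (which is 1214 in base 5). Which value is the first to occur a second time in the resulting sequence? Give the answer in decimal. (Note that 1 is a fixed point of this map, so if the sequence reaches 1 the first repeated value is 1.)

528

184 = (1,2,1,4)_5 → 1⁴ + 2⁴ + 1⁴ + 4⁴ = 274
274 = (2,0,4,4)_5 → 2⁴ + 0⁴ + 4⁴ + 4⁴ = 528
528 = (4,1,0,3)_5 → 4⁴ + 1⁴ + 0⁴ + 3⁴ = 338
338 = (2,3,2,3)_5 → 2⁴ + 3⁴ + 2⁴ + 3⁴ = 194
194 = (1,2,3,4)_5 → 1⁴ + 2⁴ + 3⁴ + 4⁴ = 354
354 = (2,4,0,4)_5 → 2⁴ + 4⁴ + 0⁴ + 4⁴ = 528  — 528 already appeared earlier.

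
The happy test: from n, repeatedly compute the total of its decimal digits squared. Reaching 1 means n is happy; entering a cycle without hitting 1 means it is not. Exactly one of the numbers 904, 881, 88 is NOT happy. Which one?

88

904: 904 → 97 → 130 → 10 → 1  — reaches 1 (happy)
881: 881 → 129 → 86 → 100 → 1  — reaches 1 (happy)
88: 88 → 128 → 69 → 117 → 51 → 26 → 40 → 16 → 37 → 58 → 89 → 145 → 42 → 20 → 4 → 16  — repeats 16 (not happy)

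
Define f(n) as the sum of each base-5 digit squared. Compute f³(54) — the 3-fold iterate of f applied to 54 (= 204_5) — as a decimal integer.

10

54 = (2,0,4)_5 → 20
20 = (4,0)_5 → 16
16 = (3,1)_5 → 10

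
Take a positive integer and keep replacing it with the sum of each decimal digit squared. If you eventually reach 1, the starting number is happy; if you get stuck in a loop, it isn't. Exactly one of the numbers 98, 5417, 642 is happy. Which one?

98: 98 → 145 → 42 → 20 → 4 → 16 → 37 → 58 → 89 → 145  — repeats 145 (not happy)
5417: 5417 → 91 → 82 → 68 → 100 → 1  — reaches 1 (happy)
642: 642 → 56 → 61 → 37 → 58 → 89 → 145 → 42 → 20 → 4 → 16 → 37  — repeats 37 (not happy)

5417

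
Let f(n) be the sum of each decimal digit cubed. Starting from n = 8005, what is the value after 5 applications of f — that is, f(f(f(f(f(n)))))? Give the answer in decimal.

8005 → 637
637 → 586
586 → 853
853 → 664
664 → 496

496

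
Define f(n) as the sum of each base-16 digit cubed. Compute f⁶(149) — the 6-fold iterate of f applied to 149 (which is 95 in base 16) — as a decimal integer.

2072

149 = (9,5)_16 → 9³ + 5³ = 854
854 = (3,5,6)_16 → 3³ + 5³ + 6³ = 368
368 = (1,7,0)_16 → 1³ + 7³ + 0³ = 344
344 = (1,5,8)_16 → 1³ + 5³ + 8³ = 638
638 = (2,7,14)_16 → 2³ + 7³ + 14³ = 3095
3095 = (12,1,7)_16 → 12³ + 1³ + 7³ = 2072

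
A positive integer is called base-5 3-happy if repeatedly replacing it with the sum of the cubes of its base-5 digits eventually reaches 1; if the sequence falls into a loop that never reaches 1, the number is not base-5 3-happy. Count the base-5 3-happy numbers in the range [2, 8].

2: 2 → 8 → 28 → 28  (repeats 28)
3: 3 → 27 → 9 → 65 → 35 → 9  (repeats 9)
4: 4 → 64 → 80 → 28 → 28  (repeats 28)
5: 5 → 1  (reaches 1)
6: 6 → 2 → 8 → 28 → 28  (repeats 28)
7: 7 → 9 → 65 → 35 → 9  (repeats 9)
8: 8 → 28 → 28  (repeats 28)
base-5 3-happy: 5

1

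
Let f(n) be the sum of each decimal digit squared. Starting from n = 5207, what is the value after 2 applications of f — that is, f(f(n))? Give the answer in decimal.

5207 → 78
78 → 113

113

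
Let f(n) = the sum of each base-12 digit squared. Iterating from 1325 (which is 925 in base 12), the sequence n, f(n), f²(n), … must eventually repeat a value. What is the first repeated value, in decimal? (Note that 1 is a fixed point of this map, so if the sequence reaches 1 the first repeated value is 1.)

50

1325 = (9,2,5)_12 → 9² + 2² + 5² = 110
110 = (9,2)_12 → 9² + 2² = 85
85 = (7,1)_12 → 7² + 1² = 50
50 = (4,2)_12 → 4² + 2² = 20
20 = (1,8)_12 → 1² + 8² = 65
65 = (5,5)_12 → 5² + 5² = 50  — 50 already appeared earlier.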